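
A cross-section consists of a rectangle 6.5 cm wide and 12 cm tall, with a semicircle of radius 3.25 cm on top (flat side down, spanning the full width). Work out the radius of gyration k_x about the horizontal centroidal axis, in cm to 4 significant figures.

Decompose the section into non-overlapping parts with the origin at the bottom-left of its bounding rectangle.
Rectangular body: 6.5 × 12, A = 78 cm², y = 6 cm, Ī = 936 cm⁴.
Semicircular cap: semicircle r = 3.25, A = 16.5915 cm², y = 13.3793 cm, Ī = 12.2452 cm⁴.
Centroid: ȳ = ΣA·y / ΣA = 7.29435 cm.
Transfer each piece to the horizontal centroidal axis using Ī + A·d² with d = y − 7.29435:
  rectangular body: d = -1.29435 cm → contributes +1066.68 cm⁴
  semicircular cap: d = 6.08499 cm → contributes +626.582 cm⁴
Total I = 1693.26 cm⁴.
Radius of gyration: k = √(I/A) = √(1693.26 / 94.5915) = 4.23093 cm.

k_x ≈ 4.231 cm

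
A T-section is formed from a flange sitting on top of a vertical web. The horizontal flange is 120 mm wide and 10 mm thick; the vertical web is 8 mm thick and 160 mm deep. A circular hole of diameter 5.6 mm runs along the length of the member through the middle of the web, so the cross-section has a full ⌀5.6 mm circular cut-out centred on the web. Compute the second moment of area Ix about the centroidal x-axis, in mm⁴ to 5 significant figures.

Break the section into simple shapes (no overlaps), measuring from the bottom-left corner of the bounding box.
Flange: 120 × 10, A = 1 200 mm², y = 165 mm, Ī = 10 000 mm⁴.
Web: 8 × 160, A = 1 280 mm², y = 80 mm, Ī = 2 730 667 mm⁴.
Hole (subtracted): ⌀5.6, A = 24.63009 mm², y = 80 mm, Ī = 48.27497 mm⁴.
Centroid: ȳ = ΣA·y / ΣA = 121.5416 mm.
Transfer each piece to the centroidal x-axis using Ī + A·d² with d = y − 121.5416:
  flange: d = 43.4584 mm → contributes +2 276 359 mm⁴
  web: d = -41.5416 mm → contributes +4 939 569 mm⁴
  hole: d = -41.5416 mm → contributes −42552.53 mm⁴
Total I = 7 173 375 mm⁴.

Ix ≈ 7.1734 × 10⁶ mm⁴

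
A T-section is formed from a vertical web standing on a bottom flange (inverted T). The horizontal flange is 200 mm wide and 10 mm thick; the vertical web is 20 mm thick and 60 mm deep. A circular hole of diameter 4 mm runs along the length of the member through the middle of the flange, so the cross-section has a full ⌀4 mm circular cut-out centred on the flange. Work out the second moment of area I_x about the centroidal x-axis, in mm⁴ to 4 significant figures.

I_x ≈ 1.293 × 10⁶ mm⁴

Split into non-overlapping primitives; take the origin at the lower-left of the bounding box.
Flange: 200 × 10, A = 2 000 mm², y = 5 mm, Ī = 16666.7 mm⁴.
Web: 20 × 60, A = 1 200 mm², y = 40 mm, Ī = 360 000 mm⁴.
Hole (subtracted): ⌀4, A = 12.5664 mm², y = 5 mm, Ī = 12.5664 mm⁴.
Centroid: ȳ = ΣA·y / ΣA = 18.1767 mm.
Transfer each piece to the centroidal x-axis using Ī + A·d² with d = y − 18.1767:
  flange: d = -13.1767 mm → contributes +363 920 mm⁴
  web: d = 21.8233 mm → contributes +931 505 mm⁴
  hole: d = -13.1767 mm → contributes −2194.42 mm⁴
Total I = 1 293 231 mm⁴.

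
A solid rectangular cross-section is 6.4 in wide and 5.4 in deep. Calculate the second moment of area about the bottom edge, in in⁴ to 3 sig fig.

I_base ≈ 336 in⁴

The section: 6.4 × 5.4, A = 34.56 in², y = 2.7 in, Ī = 83.981 in⁴.
Transfer it to the base of the section using Ī + A·d² with d = y − 0:
  the section: d = 2.7 in → contributes +335.92 in⁴
Total I = 335.92 in⁴.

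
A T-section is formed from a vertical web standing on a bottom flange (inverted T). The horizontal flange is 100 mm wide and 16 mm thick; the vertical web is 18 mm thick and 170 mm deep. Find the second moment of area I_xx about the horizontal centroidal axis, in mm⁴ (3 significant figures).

I_xx ≈ 1.65 × 10⁷ mm⁴

Break the section into simple shapes (no overlaps), measuring from the bottom-left corner of the bounding box.
Flange: 100 × 16, A = 1 600 mm², y = 8 mm, Ī = 34 133 mm⁴.
Web: 18 × 170, A = 3 060 mm², y = 101 mm, Ī = 7 369 500 mm⁴.
Centroid: ȳ = ΣA·y / ΣA = 69.069 mm.
Transfer each piece to the horizontal centroidal axis using Ī + A·d² with d = y − 69.069:
  flange: d = -61.069 mm → contributes +6 001 145 mm⁴
  web: d = 31.931 mm → contributes +10 489 506 mm⁴
Total I = 16 490 651 mm⁴.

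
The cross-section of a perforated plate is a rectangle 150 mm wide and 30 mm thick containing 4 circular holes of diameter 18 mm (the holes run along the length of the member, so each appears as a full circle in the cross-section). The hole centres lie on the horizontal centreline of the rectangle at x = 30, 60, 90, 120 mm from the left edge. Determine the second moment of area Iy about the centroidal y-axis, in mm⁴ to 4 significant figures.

Iy ≈ 7.272 × 10⁶ mm⁴

Decompose the section into non-overlapping parts with the origin at the bottom-left of its bounding rectangle.
Plate: 150 × 30, A = 4 500 mm², x = 75 mm, Ī = 8 437 500 mm⁴.
Hole 1 (subtracted): ⌀18, A = 254.469 mm², x = 30 mm, Ī = 5 153 mm⁴.
Hole 2 (subtracted): ⌀18, A = 254.469 mm², x = 60 mm, Ī = 5 153 mm⁴.
Hole 3 (subtracted): ⌀18, A = 254.469 mm², x = 90 mm, Ī = 5 153 mm⁴.
Hole 4 (subtracted): ⌀18, A = 254.469 mm², x = 120 mm, Ī = 5 153 mm⁴.
By symmetry the centroid is at mid-width, x̄ = 75 mm.
Transfer each piece to the centroidal y-axis using Ī + A·d² with d = x − 75:
  plate: d = 0 mm → contributes +8 437 500 mm⁴
  hole 1: d = -45 mm → contributes −520 453 mm⁴
  hole 2: d = -15 mm → contributes −62408.5 mm⁴
  hole 3: d = 15 mm → contributes −62408.5 mm⁴
  hole 4: d = 45 mm → contributes −520 453 mm⁴
Total I = 7 271 777 mm⁴.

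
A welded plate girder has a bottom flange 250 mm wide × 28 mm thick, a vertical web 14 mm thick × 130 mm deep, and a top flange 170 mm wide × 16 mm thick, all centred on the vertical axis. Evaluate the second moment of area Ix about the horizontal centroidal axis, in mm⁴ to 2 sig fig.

Ix ≈ 5.0 × 10⁷ mm⁴

Break the section into simple shapes (no overlaps), measuring from the bottom-left corner of the bounding box.
Bottom plate: 250 × 28, A = 7 000 mm², y = 14 mm, Ī = 457 333 mm⁴.
Web plate: 14 × 130, A = 1 820 mm², y = 93 mm, Ī = 2 563 167 mm⁴.
Top plate: 170 × 16, A = 2 720 mm², y = 166 mm, Ī = 58 027 mm⁴.
Centroid: ȳ = ΣA·y / ΣA = 62.29 mm.
Transfer each piece to the horizontal centroidal axis using Ī + A·d² with d = y − 62.29:
  bottom plate: d = -48.29 mm → contributes +16 778 072 mm⁴
  web plate: d = 30.71 mm → contributes +4 280 068 mm⁴
  top plate: d = 103.7 mm → contributes +29 315 983 mm⁴
Total I = 50 374 123 mm⁴.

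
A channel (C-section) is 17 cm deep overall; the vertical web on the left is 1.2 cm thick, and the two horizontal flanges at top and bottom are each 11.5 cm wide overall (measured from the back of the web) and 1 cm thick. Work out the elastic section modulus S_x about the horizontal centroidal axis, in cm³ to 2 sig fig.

Split into non-overlapping primitives; take the origin at the lower-left of the bounding box.
Web: 1.2 × 17, A = 20.4 cm², y = 8.5 cm, Ī = 491.3 cm⁴.
Top flange (beyond web): 10.3 × 1, A = 10.3 cm², y = 16.5 cm, Ī = 0.8583 cm⁴.
Bottom flange (beyond web): 10.3 × 1, A = 10.3 cm², y = 0.5 cm, Ī = 0.8583 cm⁴.
By symmetry the centroid is at mid-height, ȳ = 8.5 cm.
Transfer each piece to the horizontal centroidal axis using Ī + A·d² with d = y − 8.5:
  web: d = 0 cm → contributes +491.3 cm⁴
  top flange (beyond web): d = 8 cm → contributes +660.1 cm⁴
  bottom flange (beyond web): d = -8 cm → contributes +660.1 cm⁴
Total I = 1 811 cm⁴.
Extreme fibre distance c = 8.5 cm; S = I/c = 213.1 cm³.

S_x ≈ 210 cm³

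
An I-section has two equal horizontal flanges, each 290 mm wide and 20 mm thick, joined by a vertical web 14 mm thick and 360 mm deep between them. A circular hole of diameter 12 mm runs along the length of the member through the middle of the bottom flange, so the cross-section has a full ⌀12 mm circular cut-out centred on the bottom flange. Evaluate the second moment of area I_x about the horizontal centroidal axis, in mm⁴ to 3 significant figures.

Split into non-overlapping primitives; take the origin at the lower-left of the bounding box.
Bottom flange: 290 × 20, A = 5 800 mm², y = 10 mm, Ī = 193 333 mm⁴.
Web: 14 × 360, A = 5 040 mm², y = 200 mm, Ī = 54 432 000 mm⁴.
Top flange: 290 × 20, A = 5 800 mm², y = 390 mm, Ī = 193 333 mm⁴.
Hole (subtracted): ⌀12, A = 113.1 mm², y = 10 mm, Ī = 1017.9 mm⁴.
Centroid: ȳ = ΣA·y / ΣA = 201.3 mm.
Transfer each piece to the horizontal centroidal axis using Ī + A·d² with d = y − 201.3:
  bottom flange: d = -191.3 mm → contributes +212 448 808 mm⁴
  web: d = -1.3002 mm → contributes +54 440 520 mm⁴
  top flange: d = 188.7 mm → contributes +206 717 469 mm⁴
  hole: d = -191.3 mm → contributes −4 139 902 mm⁴
Total I = 469 466 895 mm⁴.

I_x ≈ 4.69 × 10⁸ mm⁴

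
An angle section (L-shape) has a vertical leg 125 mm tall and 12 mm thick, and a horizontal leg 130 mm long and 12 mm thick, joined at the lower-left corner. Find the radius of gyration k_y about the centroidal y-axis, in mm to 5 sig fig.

k_y ≈ 40.311 mm

Split into non-overlapping primitives; take the origin at the lower-left of the bounding box.
Vertical leg: 12 × 125, A = 1 500 mm², x = 6 mm, Ī = 18 000 mm⁴.
Horizontal leg (remainder): 118 × 12, A = 1 416 mm², x = 71 mm, Ī = 1 643 032 mm⁴.
Centroid: x̄ = ΣA·x / ΣA = 37.56379 mm.
Transfer each piece to the centroidal y-axis using Ī + A·d² with d = x − 37.56379:
  vertical leg: d = -31.56379 mm → contributes +1 512 409 mm⁴
  horizontal leg (remainder): d = 33.43621 mm → contributes +3 226 092 mm⁴
Total I = 4 738 501 mm⁴.
Radius of gyration: k = √(I/A) = √(4 738 501 / 2 916) = 40.31129 mm.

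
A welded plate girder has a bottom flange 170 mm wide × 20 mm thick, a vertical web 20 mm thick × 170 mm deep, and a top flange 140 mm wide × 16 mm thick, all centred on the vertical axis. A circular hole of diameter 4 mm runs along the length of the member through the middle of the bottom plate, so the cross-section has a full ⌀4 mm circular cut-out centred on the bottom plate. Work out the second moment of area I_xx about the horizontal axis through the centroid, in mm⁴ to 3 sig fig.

I_xx ≈ 5.69 × 10⁷ mm⁴

Break the section into simple shapes (no overlaps), measuring from the bottom-left corner of the bounding box.
Bottom plate: 170 × 20, A = 3 400 mm², y = 10 mm, Ī = 113 333 mm⁴.
Web plate: 20 × 170, A = 3 400 mm², y = 105 mm, Ī = 8 188 333 mm⁴.
Top plate: 140 × 16, A = 2 240 mm², y = 198 mm, Ī = 47 787 mm⁴.
Hole (subtracted): ⌀4, A = 12.566 mm², y = 10 mm, Ī = 12.566 mm⁴.
Centroid: ȳ = ΣA·y / ΣA = 92.429 mm.
Transfer each piece to the horizontal axis through the centroid using Ī + A·d² with d = y − 92.429:
  bottom plate: d = -82.429 mm → contributes +23 214 625 mm⁴
  web plate: d = 12.571 mm → contributes +8 725 658 mm⁴
  top plate: d = 105.57 mm → contributes +25 013 237 mm⁴
  hole: d = -82.429 mm → contributes −85 395 mm⁴
Total I = 56 868 125 mm⁴.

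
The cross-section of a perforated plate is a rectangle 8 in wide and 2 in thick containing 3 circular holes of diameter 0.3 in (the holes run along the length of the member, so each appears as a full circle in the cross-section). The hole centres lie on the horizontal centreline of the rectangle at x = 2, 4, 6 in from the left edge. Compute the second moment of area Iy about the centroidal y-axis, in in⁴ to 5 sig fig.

Iy ≈ 84.767 in⁴

Split into non-overlapping primitives; take the origin at the lower-left of the bounding box.
Plate: 8 × 2, A = 16 in², x = 4 in, Ī = 85.33333 in⁴.
Hole 1 (subtracted): ⌀0.3, A = 0.07068583 in², x = 2 in, Ī = 0.0003976078 in⁴.
Hole 2 (subtracted): ⌀0.3, A = 0.07068583 in², x = 4 in, Ī = 0.0003976078 in⁴.
Hole 3 (subtracted): ⌀0.3, A = 0.07068583 in², x = 6 in, Ī = 0.0003976078 in⁴.
By symmetry the centroid is at mid-width, x̄ = 4 in.
Transfer each piece to the centroidal y-axis using Ī + A·d² with d = x − 4:
  plate: d = 0 in → contributes +85.33333 in⁴
  hole 1: d = -2 in → contributes −0.2831409 in⁴
  hole 2: d = 0 in → contributes −0.0003976078 in⁴
  hole 3: d = 2 in → contributes −0.2831409 in⁴
Total I = 84.76665 in⁴.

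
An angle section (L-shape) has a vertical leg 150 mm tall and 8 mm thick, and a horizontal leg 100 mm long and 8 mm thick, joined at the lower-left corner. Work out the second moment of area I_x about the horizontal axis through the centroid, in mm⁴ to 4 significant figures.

I_x ≈ 4.554 × 10⁶ mm⁴

Break the section into simple shapes (no overlaps), measuring from the bottom-left corner of the bounding box.
Vertical leg: 8 × 150, A = 1 200 mm², y = 75 mm, Ī = 2 250 000 mm⁴.
Horizontal leg (remainder): 92 × 8, A = 736 mm², y = 4 mm, Ī = 3925.33 mm⁴.
Centroid: ȳ = ΣA·y / ΣA = 48.0083 mm.
Transfer each piece to the horizontal axis through the centroid using Ī + A·d² with d = y − 48.0083:
  vertical leg: d = 26.9917 mm → contributes +3 124 265 mm⁴
  horizontal leg (remainder): d = -44.0083 mm → contributes +1 429 357 mm⁴
Total I = 4 553 621 mm⁴.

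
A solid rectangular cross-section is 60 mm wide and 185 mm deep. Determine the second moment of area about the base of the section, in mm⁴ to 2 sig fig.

The section: 60 × 185, A = 11 100 mm², y = 92.5 mm, Ī = 31 658 125 mm⁴.
Transfer it to the bottom edge using Ī + A·d² with d = y − 0:
  the section: d = 92.5 mm → contributes +126 632 500 mm⁴
Total I = 126 632 500 mm⁴.

I_base ≈ 1.3 × 10⁸ mm⁴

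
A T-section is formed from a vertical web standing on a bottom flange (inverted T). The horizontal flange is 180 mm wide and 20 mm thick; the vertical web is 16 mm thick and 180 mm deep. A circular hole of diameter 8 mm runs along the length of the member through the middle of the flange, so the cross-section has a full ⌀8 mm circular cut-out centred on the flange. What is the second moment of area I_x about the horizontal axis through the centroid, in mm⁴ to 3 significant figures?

I_x ≈ 2.38 × 10⁷ mm⁴

Decompose the section into non-overlapping parts with the origin at the bottom-left of its bounding rectangle.
Flange: 180 × 20, A = 3 600 mm², y = 10 mm, Ī = 120 000 mm⁴.
Web: 16 × 180, A = 2 880 mm², y = 110 mm, Ī = 7 776 000 mm⁴.
Hole (subtracted): ⌀8, A = 50.265 mm², y = 10 mm, Ī = 201.06 mm⁴.
Centroid: ȳ = ΣA·y / ΣA = 54.792 mm.
Transfer each piece to the horizontal axis through the centroid using Ī + A·d² with d = y − 54.792:
  flange: d = -44.792 mm → contributes +7 342 730 mm⁴
  web: d = 55.208 mm → contributes +16 554 052 mm⁴
  hole: d = -44.792 mm → contributes −101 049 mm⁴
Total I = 23 795 733 mm⁴.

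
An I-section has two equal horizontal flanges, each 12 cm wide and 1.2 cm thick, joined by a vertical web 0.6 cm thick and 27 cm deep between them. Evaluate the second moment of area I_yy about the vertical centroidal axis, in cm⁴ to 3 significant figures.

I_yy ≈ 346 cm⁴

Decompose the section into non-overlapping parts with the origin at the bottom-left of its bounding rectangle.
Bottom flange: 12 × 1.2, A = 14.4 cm², x = 6 cm, Ī = 172.8 cm⁴.
Web: 0.6 × 27, A = 16.2 cm², x = 6 cm, Ī = 0.486 cm⁴.
Top flange: 12 × 1.2, A = 14.4 cm², x = 6 cm, Ī = 172.8 cm⁴.
By symmetry the centroid is at mid-width, x̄ = 6 cm.
All pieces are centred on the vertical centroidal axis, so I = ΣĪ = 346.09 cm⁴.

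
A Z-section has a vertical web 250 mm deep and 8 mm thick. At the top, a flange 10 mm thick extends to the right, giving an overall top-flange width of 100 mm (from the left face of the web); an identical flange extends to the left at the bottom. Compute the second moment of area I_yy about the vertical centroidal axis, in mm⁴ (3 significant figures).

Break the section into simple shapes (no overlaps), measuring from the bottom-left corner of the bounding box.
Web: 8 × 250, A = 2 000 mm², x = 96 mm, Ī = 10 667 mm⁴.
Top flange (beyond web): 92 × 10, A = 920 mm², x = 146 mm, Ī = 648 907 mm⁴.
Bottom flange (beyond web): 92 × 10, A = 920 mm², x = 46 mm, Ī = 648 907 mm⁴.
Centroid: x̄ = ΣA·x / ΣA = 96 mm.
Transfer each piece to the vertical centroidal axis using Ī + A·d² with d = x − 96:
  web: d = 0 mm → contributes +10 667 mm⁴
  top flange (beyond web): d = 50 mm → contributes +2 948 907 mm⁴
  bottom flange (beyond web): d = -50 mm → contributes +2 948 907 mm⁴
Total I = 5 908 480 mm⁴.

I_yy ≈ 5.91 × 10⁶ mm⁴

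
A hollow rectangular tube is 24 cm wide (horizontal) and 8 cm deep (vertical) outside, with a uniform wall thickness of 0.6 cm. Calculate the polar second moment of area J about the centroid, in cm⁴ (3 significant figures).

Treat the section as a set of non-overlapping primitives; coordinates are from the bounding-box lower-left.
Outer rectangle: 24 × 8, A = 192 cm², y = 4 cm, Ī = 1 024 cm⁴.
Inner void (subtracted): 22.8 × 6.8, A = 155.04 cm², y = 4 cm, Ī = 597.42 cm⁴.
By symmetry the centroid is at mid-height, ȳ = 4 cm.
All pieces are centred on the centroidal x-axis, so I = ΣĪ (holes subtracted) = 426.58 cm⁴.
Repeating about the centroidal y-axis gives I_y = 2499.7 cm⁴.
Polar second moment: J = I_x + I_y = 2926.2 cm⁴.

J ≈ 2930 cm⁴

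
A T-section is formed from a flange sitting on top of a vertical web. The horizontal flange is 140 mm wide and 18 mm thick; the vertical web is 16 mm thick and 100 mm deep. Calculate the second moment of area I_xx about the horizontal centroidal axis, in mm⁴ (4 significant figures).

Decompose the section into non-overlapping parts with the origin at the bottom-left of its bounding rectangle.
Flange: 140 × 18, A = 2 520 mm², y = 109 mm, Ī = 68 040 mm⁴.
Web: 16 × 100, A = 1 600 mm², y = 50 mm, Ī = 1 333 333 mm⁴.
Centroid: ȳ = ΣA·y / ΣA = 86.0874 mm.
Transfer each piece to the horizontal centroidal axis using Ī + A·d² with d = y − 86.0874:
  flange: d = 22.9126 mm → contributes +1 391 010 mm⁴
  web: d = -36.0874 mm → contributes +3 417 012 mm⁴
Total I = 4 808 022 mm⁴.

I_xx ≈ 4.808 × 10⁶ mm⁴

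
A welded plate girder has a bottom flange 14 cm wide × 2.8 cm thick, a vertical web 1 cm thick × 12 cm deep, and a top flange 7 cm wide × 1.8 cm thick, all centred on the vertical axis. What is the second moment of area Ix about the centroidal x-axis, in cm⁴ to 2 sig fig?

Break the section into simple shapes (no overlaps), measuring from the bottom-left corner of the bounding box.
Bottom plate: 14 × 2.8, A = 39.2 cm², y = 1.4 cm, Ī = 25.61 cm⁴.
Web plate: 1 × 12, A = 12 cm², y = 8.8 cm, Ī = 144 cm⁴.
Top plate: 7 × 1.8, A = 12.6 cm², y = 15.7 cm, Ī = 3.402 cm⁴.
Centroid: ȳ = ΣA·y / ΣA = 5.616 cm.
Transfer each piece to the centroidal x-axis using Ī + A·d² with d = y − 5.616:
  bottom plate: d = -4.216 cm → contributes +722.4 cm⁴
  web plate: d = 3.184 cm → contributes +265.7 cm⁴
  top plate: d = 10.08 cm → contributes +1 285 cm⁴
Total I = 2 273 cm⁴.

Ix ≈ 2300 cm⁴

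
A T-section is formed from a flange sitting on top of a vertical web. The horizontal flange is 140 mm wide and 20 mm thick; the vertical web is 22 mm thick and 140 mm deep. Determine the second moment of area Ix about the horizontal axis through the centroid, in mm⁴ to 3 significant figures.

Decompose the section into non-overlapping parts with the origin at the bottom-left of its bounding rectangle.
Flange: 140 × 20, A = 2 800 mm², y = 150 mm, Ī = 93 333 mm⁴.
Web: 22 × 140, A = 3 080 mm², y = 70 mm, Ī = 5 030 667 mm⁴.
Centroid: ȳ = ΣA·y / ΣA = 108.1 mm.
Transfer each piece to the horizontal axis through the centroid using Ī + A·d² with d = y − 108.1:
  flange: d = 41.905 mm → contributes +5 010 159 mm⁴
  web: d = -38.095 mm → contributes +9 500 508 mm⁴
Total I = 14 510 667 mm⁴.

Ix ≈ 1.45 × 10⁷ mm⁴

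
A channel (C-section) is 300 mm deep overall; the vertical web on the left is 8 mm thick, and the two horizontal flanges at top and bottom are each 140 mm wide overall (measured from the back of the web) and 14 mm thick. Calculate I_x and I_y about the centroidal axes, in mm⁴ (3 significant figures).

Break the section into simple shapes (no overlaps), measuring from the bottom-left corner of the bounding box.
Web: 8 × 300, A = 2 400 mm², y = 150 mm, Ī = 18 000 000 mm⁴.
Top flange (beyond web): 132 × 14, A = 1 848 mm², y = 293 mm, Ī = 30 184 mm⁴.
Bottom flange (beyond web): 132 × 14, A = 1 848 mm², y = 7 mm, Ī = 30 184 mm⁴.
By symmetry the centroid is at mid-height, ȳ = 150 mm.
Transfer each piece to the centroidal x-axis using Ī + A·d² with d = y − 150:
  web: d = 0 mm → contributes +18 000 000 mm⁴
  top flange (beyond web): d = 143 mm → contributes +37 819 936 mm⁴
  bottom flange (beyond web): d = -143 mm → contributes +37 819 936 mm⁴
Total I = 93 639 872 mm⁴.
For the y-axis: x̄ = 46.441 mm.
Repeating about the centroidal y-axis gives I_y = 12 509 471 mm⁴.

I_x ≈ 9.36 × 10⁷ mm⁴, I_y ≈ 1.25 × 10⁷ mm⁴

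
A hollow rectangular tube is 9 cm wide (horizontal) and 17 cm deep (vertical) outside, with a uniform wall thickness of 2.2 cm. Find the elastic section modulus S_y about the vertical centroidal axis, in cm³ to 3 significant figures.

S_y ≈ 207 cm³

Split into non-overlapping primitives; take the origin at the lower-left of the bounding box.
Outer rectangle: 9 × 17, A = 153 cm², x = 4.5 cm, Ī = 1032.8 cm⁴.
Inner void (subtracted): 4.6 × 12.6, A = 57.96 cm², x = 4.5 cm, Ī = 102.2 cm⁴.
By symmetry the centroid is at mid-width, x̄ = 4.5 cm.
All pieces are centred on the vertical centroidal axis, so I = ΣĪ (holes subtracted) = 930.55 cm⁴.
Extreme fibre distance c = 4.5 cm; S = I/c = 206.79 cm³.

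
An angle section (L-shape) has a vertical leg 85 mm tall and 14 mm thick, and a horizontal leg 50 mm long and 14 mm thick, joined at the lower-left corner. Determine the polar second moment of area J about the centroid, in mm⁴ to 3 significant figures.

Decompose the section into non-overlapping parts with the origin at the bottom-left of its bounding rectangle.
Vertical leg: 14 × 85, A = 1 190 mm², y = 42.5 mm, Ī = 716 479 mm⁴.
Horizontal leg (remainder): 36 × 14, A = 504 mm², y = 7 mm, Ī = 8 232 mm⁴.
Centroid: ȳ = ΣA·y / ΣA = 31.938 mm.
Transfer each piece to the centroidal x-axis using Ī + A·d² with d = y − 31.938:
  vertical leg: d = 10.562 mm → contributes +849 230 mm⁴
  horizontal leg (remainder): d = -24.938 mm → contributes +321 672 mm⁴
Total I = 1 170 902 mm⁴.
For the y-axis: x̄ = 14.438 mm.
Repeating about the centroidal y-axis gives I_y = 295 150 mm⁴.
Polar second moment: J = I_x + I_y = 1 466 052 mm⁴.

J ≈ 1.47 × 10⁶ mm⁴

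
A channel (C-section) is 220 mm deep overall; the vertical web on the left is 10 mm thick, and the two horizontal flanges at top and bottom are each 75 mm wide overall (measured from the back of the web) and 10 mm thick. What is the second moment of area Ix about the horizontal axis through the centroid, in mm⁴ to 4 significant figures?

Ix ≈ 2.322 × 10⁷ mm⁴

Treat the section as a set of non-overlapping primitives; coordinates are from the bounding-box lower-left.
Web: 10 × 220, A = 2 200 mm², y = 110 mm, Ī = 8 873 333 mm⁴.
Top flange (beyond web): 65 × 10, A = 650 mm², y = 215 mm, Ī = 5416.67 mm⁴.
Bottom flange (beyond web): 65 × 10, A = 650 mm², y = 5 mm, Ī = 5416.67 mm⁴.
By symmetry the centroid is at mid-height, ȳ = 110 mm.
Transfer each piece to the horizontal axis through the centroid using Ī + A·d² with d = y − 110:
  web: d = 0 mm → contributes +8 873 333 mm⁴
  top flange (beyond web): d = 105 mm → contributes +7 171 667 mm⁴
  bottom flange (beyond web): d = -105 mm → contributes +7 171 667 mm⁴
Total I = 23 216 667 mm⁴.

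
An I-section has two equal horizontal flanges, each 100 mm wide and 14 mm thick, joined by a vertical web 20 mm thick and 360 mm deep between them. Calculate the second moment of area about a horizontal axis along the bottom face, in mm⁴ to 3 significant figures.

I_base ≈ 5.52 × 10⁸ mm⁴

Decompose the section into non-overlapping parts with the origin at the bottom-left of its bounding rectangle.
Bottom flange: 100 × 14, A = 1 400 mm², y = 7 mm, Ī = 22 867 mm⁴.
Web: 20 × 360, A = 7 200 mm², y = 194 mm, Ī = 77 760 000 mm⁴.
Top flange: 100 × 14, A = 1 400 mm², y = 381 mm, Ī = 22 867 mm⁴.
Transfer each piece to the bottom edge using Ī + A·d² with d = y − 0:
  bottom flange: d = 7 mm → contributes +91 467 mm⁴
  web: d = 194 mm → contributes +348 739 200 mm⁴
  top flange: d = 381 mm → contributes +203 248 267 mm⁴
Total I = 552 078 933 mm⁴.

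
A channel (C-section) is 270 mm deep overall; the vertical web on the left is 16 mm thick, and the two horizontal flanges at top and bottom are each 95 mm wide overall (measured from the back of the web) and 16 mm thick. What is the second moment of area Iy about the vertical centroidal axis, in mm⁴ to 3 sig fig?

Split into non-overlapping primitives; take the origin at the lower-left of the bounding box.
Web: 16 × 270, A = 4 320 mm², x = 8 mm, Ī = 92 160 mm⁴.
Top flange (beyond web): 79 × 16, A = 1 264 mm², x = 55.5 mm, Ī = 657 385 mm⁴.
Bottom flange (beyond web): 79 × 16, A = 1 264 mm², x = 55.5 mm, Ī = 657 385 mm⁴.
Centroid: x̄ = ΣA·x / ΣA = 25.535 mm.
Transfer each piece to the vertical centroidal axis using Ī + A·d² with d = x − 25.535:
  web: d = -17.535 mm → contributes +1 420 464 mm⁴
  top flange (beyond web): d = 29.965 mm → contributes +1 792 329 mm⁴
  bottom flange (beyond web): d = 29.965 mm → contributes +1 792 329 mm⁴
Total I = 5 005 122 mm⁴.

Iy ≈ 5.01 × 10⁶ mm⁴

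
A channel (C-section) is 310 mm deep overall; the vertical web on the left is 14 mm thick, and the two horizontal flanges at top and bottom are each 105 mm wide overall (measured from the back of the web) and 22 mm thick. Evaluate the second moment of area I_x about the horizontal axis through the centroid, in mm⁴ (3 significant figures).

I_x ≈ 1.18 × 10⁸ mm⁴

Treat the section as a set of non-overlapping primitives; coordinates are from the bounding-box lower-left.
Web: 14 × 310, A = 4 340 mm², y = 155 mm, Ī = 34 756 167 mm⁴.
Top flange (beyond web): 91 × 22, A = 2 002 mm², y = 299 mm, Ī = 80 747 mm⁴.
Bottom flange (beyond web): 91 × 22, A = 2 002 mm², y = 11 mm, Ī = 80 747 mm⁴.
By symmetry the centroid is at mid-height, ȳ = 155 mm.
Transfer each piece to the horizontal axis through the centroid using Ī + A·d² with d = y − 155:
  web: d = 0 mm → contributes +34 756 167 mm⁴
  top flange (beyond web): d = 144 mm → contributes +41 594 219 mm⁴
  bottom flange (beyond web): d = -144 mm → contributes +41 594 219 mm⁴
Total I = 117 944 605 mm⁴.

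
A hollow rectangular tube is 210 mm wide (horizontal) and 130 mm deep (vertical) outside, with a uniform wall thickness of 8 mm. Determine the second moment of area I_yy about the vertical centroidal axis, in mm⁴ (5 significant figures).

I_yy ≈ 3.0964 × 10⁷ mm⁴

Split into non-overlapping primitives; take the origin at the lower-left of the bounding box.
Outer rectangle: 210 × 130, A = 27 300 mm², x = 105 mm, Ī = 100 327 500 mm⁴.
Inner void (subtracted): 194 × 114, A = 22 116 mm², x = 105 mm, Ī = 69 363 148 mm⁴.
By symmetry the centroid is at mid-width, x̄ = 105 mm.
All pieces are centred on the vertical centroidal axis, so I = ΣĪ (holes subtracted) = 30 964 352 mm⁴.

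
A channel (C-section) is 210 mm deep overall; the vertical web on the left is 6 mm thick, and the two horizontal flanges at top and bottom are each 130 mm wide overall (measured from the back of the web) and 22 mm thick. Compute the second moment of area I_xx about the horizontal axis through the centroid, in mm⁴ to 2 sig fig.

I_xx ≈ 5.3 × 10⁷ mm⁴

Decompose the section into non-overlapping parts with the origin at the bottom-left of its bounding rectangle.
Web: 6 × 210, A = 1 260 mm², y = 105 mm, Ī = 4 630 500 mm⁴.
Top flange (beyond web): 124 × 22, A = 2 728 mm², y = 199 mm, Ī = 110 029 mm⁴.
Bottom flange (beyond web): 124 × 22, A = 2 728 mm², y = 11 mm, Ī = 110 029 mm⁴.
By symmetry the centroid is at mid-height, ȳ = 105 mm.
Transfer each piece to the horizontal axis through the centroid using Ī + A·d² with d = y − 105:
  web: d = 0 mm → contributes +4 630 500 mm⁴
  top flange (beyond web): d = 94 mm → contributes +24 214 637 mm⁴
  bottom flange (beyond web): d = -94 mm → contributes +24 214 637 mm⁴
Total I = 53 059 775 mm⁴.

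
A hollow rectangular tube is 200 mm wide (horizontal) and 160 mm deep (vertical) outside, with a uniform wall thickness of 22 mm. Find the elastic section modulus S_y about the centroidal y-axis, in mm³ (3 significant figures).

S_y ≈ 7.00 × 10⁵ mm³

Treat the section as a set of non-overlapping primitives; coordinates are from the bounding-box lower-left.
Outer rectangle: 200 × 160, A = 32 000 mm², x = 100 mm, Ī = 106 666 667 mm⁴.
Inner void (subtracted): 156 × 116, A = 18 096 mm², x = 100 mm, Ī = 36 698 688 mm⁴.
By symmetry the centroid is at mid-width, x̄ = 100 mm.
All pieces are centred on the centroidal y-axis, so I = ΣĪ (holes subtracted) = 69 967 979 mm⁴.
Extreme fibre distance c = 100 mm; S = I/c = 699 680 mm³.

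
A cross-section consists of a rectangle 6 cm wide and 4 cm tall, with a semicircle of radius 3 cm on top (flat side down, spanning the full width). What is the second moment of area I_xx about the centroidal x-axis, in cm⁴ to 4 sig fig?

Break the section into simple shapes (no overlaps), measuring from the bottom-left corner of the bounding box.
Rectangular body: 6 × 4, A = 24 cm², y = 2 cm, Ī = 32 cm⁴.
Semicircular cap: semicircle r = 3, A = 14.1372 cm², y = 5.27324 cm, Ī = 8.89031 cm⁴.
Centroid: ȳ = ΣA·y / ΣA = 3.21337 cm.
Transfer each piece to the centroidal x-axis using Ī + A·d² with d = y − 3.21337:
  rectangular body: d = -1.21337 cm → contributes +67.3342 cm⁴
  semicircular cap: d = 2.05987 cm → contributes +68.8754 cm⁴
Total I = 136.21 cm⁴.

I_xx ≈ 136.2 cm⁴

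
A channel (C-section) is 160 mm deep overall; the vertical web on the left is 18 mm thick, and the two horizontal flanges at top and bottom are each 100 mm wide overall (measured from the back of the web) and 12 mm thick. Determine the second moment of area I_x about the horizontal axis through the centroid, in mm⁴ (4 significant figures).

Break the section into simple shapes (no overlaps), measuring from the bottom-left corner of the bounding box.
Web: 18 × 160, A = 2 880 mm², y = 80 mm, Ī = 6 144 000 mm⁴.
Top flange (beyond web): 82 × 12, A = 984 mm², y = 154 mm, Ī = 11 808 mm⁴.
Bottom flange (beyond web): 82 × 12, A = 984 mm², y = 6 mm, Ī = 11 808 mm⁴.
By symmetry the centroid is at mid-height, ȳ = 80 mm.
Transfer each piece to the horizontal axis through the centroid using Ī + A·d² with d = y − 80:
  web: d = 0 mm → contributes +6 144 000 mm⁴
  top flange (beyond web): d = 74 mm → contributes +5 400 192 mm⁴
  bottom flange (beyond web): d = -74 mm → contributes +5 400 192 mm⁴
Total I = 16 944 384 mm⁴.

I_x ≈ 1.694 × 10⁷ mm⁴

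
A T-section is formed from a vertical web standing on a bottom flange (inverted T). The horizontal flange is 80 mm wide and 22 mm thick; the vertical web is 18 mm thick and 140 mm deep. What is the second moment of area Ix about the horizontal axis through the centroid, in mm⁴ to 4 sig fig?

Ix ≈ 1.099 × 10⁷ mm⁴

Split into non-overlapping primitives; take the origin at the lower-left of the bounding box.
Flange: 80 × 22, A = 1 760 mm², y = 11 mm, Ī = 70986.7 mm⁴.
Web: 18 × 140, A = 2 520 mm², y = 92 mm, Ī = 4 116 000 mm⁴.
Centroid: ȳ = ΣA·y / ΣA = 58.6916 mm.
Transfer each piece to the horizontal axis through the centroid using Ī + A·d² with d = y − 58.6916:
  flange: d = -47.6916 mm → contributes +4 074 085 mm⁴
  web: d = 33.3084 mm → contributes +6 911 815 mm⁴
Total I = 10 985 900 mm⁴.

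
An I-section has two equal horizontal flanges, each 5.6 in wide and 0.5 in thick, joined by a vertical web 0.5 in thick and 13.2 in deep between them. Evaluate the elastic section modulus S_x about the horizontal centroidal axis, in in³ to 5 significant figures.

Break the section into simple shapes (no overlaps), measuring from the bottom-left corner of the bounding box.
Bottom flange: 5.6 × 0.5, A = 2.8 in², y = 0.25 in, Ī = 0.05833333 in⁴.
Web: 0.5 × 13.2, A = 6.6 in², y = 7.1 in, Ī = 95.832 in⁴.
Top flange: 5.6 × 0.5, A = 2.8 in², y = 13.95 in, Ī = 0.05833333 in⁴.
By symmetry the centroid is at mid-height, ȳ = 7.1 in.
Transfer each piece to the horizontal centroidal axis using Ī + A·d² with d = y − 7.1:
  bottom flange: d = -6.85 in → contributes +131.4413 in⁴
  web: d = 0 in → contributes +95.832 in⁴
  top flange: d = 6.85 in → contributes +131.4413 in⁴
Total I = 358.7147 in⁴.
Extreme fibre distance c = 7.1 in; S = I/c = 50.52319 in³.

S_x ≈ 50.523 in³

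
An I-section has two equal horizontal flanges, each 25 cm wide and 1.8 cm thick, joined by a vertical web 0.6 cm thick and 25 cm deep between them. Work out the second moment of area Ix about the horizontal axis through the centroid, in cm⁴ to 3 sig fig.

Ix ≈ 1.70 × 10⁴ cm⁴

Break the section into simple shapes (no overlaps), measuring from the bottom-left corner of the bounding box.
Bottom flange: 25 × 1.8, A = 45 cm², y = 0.9 cm, Ī = 12.15 cm⁴.
Web: 0.6 × 25, A = 15 cm², y = 14.3 cm, Ī = 781.25 cm⁴.
Top flange: 25 × 1.8, A = 45 cm², y = 27.7 cm, Ī = 12.15 cm⁴.
By symmetry the centroid is at mid-height, ȳ = 14.3 cm.
Transfer each piece to the horizontal axis through the centroid using Ī + A·d² with d = y − 14.3:
  bottom flange: d = -13.4 cm → contributes +8092.4 cm⁴
  web: d = 0 cm → contributes +781.25 cm⁴
  top flange: d = 13.4 cm → contributes +8092.4 cm⁴
Total I = 16 966 cm⁴.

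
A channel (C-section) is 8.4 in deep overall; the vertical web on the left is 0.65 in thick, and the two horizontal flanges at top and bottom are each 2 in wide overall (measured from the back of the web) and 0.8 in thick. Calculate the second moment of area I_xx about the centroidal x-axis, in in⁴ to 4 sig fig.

I_xx ≈ 63.41 in⁴

Decompose the section into non-overlapping parts with the origin at the bottom-left of its bounding rectangle.
Web: 0.65 × 8.4, A = 5.46 in², y = 4.2 in, Ī = 32.1048 in⁴.
Top flange (beyond web): 1.35 × 0.8, A = 1.08 in², y = 8 in, Ī = 0.0576 in⁴.
Bottom flange (beyond web): 1.35 × 0.8, A = 1.08 in², y = 0.4 in, Ī = 0.0576 in⁴.
By symmetry the centroid is at mid-height, ȳ = 4.2 in.
Transfer each piece to the centroidal x-axis using Ī + A·d² with d = y − 4.2:
  web: d = 0 in → contributes +32.1048 in⁴
  top flange (beyond web): d = 3.8 in → contributes +15.6528 in⁴
  bottom flange (beyond web): d = -3.8 in → contributes +15.6528 in⁴
Total I = 63.4104 in⁴.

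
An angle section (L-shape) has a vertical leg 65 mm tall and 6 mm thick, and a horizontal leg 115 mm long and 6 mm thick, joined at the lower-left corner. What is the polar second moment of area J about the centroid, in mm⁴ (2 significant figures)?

J ≈ 1.8 × 10⁶ mm⁴

Treat the section as a set of non-overlapping primitives; coordinates are from the bounding-box lower-left.
Vertical leg: 6 × 65, A = 390 mm², y = 32.5 mm, Ī = 137 313 mm⁴.
Horizontal leg (remainder): 109 × 6, A = 654 mm², y = 3 mm, Ī = 1 962 mm⁴.
Centroid: ȳ = ΣA·y / ΣA = 14.02 mm.
Transfer each piece to the centroidal x-axis using Ī + A·d² with d = y − 14.02:
  vertical leg: d = 18.48 mm → contributes +270 500 mm⁴
  horizontal leg (remainder): d = -11.02 mm → contributes +81 386 mm⁴
Total I = 351 886 mm⁴.
For the y-axis: x̄ = 39.02 mm.
Repeating about the centroidal y-axis gives I_y = 1 456 436 mm⁴.
Polar second moment: J = I_x + I_y = 1 808 321 mm⁴.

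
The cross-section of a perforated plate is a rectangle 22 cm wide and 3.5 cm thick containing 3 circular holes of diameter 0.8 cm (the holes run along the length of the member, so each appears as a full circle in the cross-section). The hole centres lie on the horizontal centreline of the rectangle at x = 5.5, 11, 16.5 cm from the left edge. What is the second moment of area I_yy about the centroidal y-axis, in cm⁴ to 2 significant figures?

Break the section into simple shapes (no overlaps), measuring from the bottom-left corner of the bounding box.
Plate: 22 × 3.5, A = 77 cm², x = 11 cm, Ī = 3 106 cm⁴.
Hole 1 (subtracted): ⌀0.8, A = 0.5027 cm², x = 5.5 cm, Ī = 0.02011 cm⁴.
Hole 2 (subtracted): ⌀0.8, A = 0.5027 cm², x = 11 cm, Ī = 0.02011 cm⁴.
Hole 3 (subtracted): ⌀0.8, A = 0.5027 cm², x = 16.5 cm, Ī = 0.02011 cm⁴.
By symmetry the centroid is at mid-width, x̄ = 11 cm.
Transfer each piece to the centroidal y-axis using Ī + A·d² with d = x − 11:
  plate: d = 0 cm → contributes +3 106 cm⁴
  hole 1: d = -5.5 cm → contributes −15.23 cm⁴
  hole 2: d = 0 cm → contributes −0.02011 cm⁴
  hole 3: d = 5.5 cm → contributes −15.23 cm⁴
Total I = 3 075 cm⁴.

I_yy ≈ 3100 cm⁴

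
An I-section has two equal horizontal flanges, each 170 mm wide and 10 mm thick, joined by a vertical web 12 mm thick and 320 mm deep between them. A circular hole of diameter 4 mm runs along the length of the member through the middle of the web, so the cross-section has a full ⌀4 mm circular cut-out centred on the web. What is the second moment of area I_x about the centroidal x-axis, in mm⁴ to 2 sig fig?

Split into non-overlapping primitives; take the origin at the lower-left of the bounding box.
Bottom flange: 170 × 10, A = 1 700 mm², y = 5 mm, Ī = 14 167 mm⁴.
Web: 12 × 320, A = 3 840 mm², y = 170 mm, Ī = 32 768 000 mm⁴.
Top flange: 170 × 10, A = 1 700 mm², y = 335 mm, Ī = 14 167 mm⁴.
Hole (subtracted): ⌀4, A = 12.57 mm², y = 170 mm, Ī = 12.57 mm⁴.
By symmetry the centroid is at mid-height, ȳ = 170 mm.
Transfer each piece to the centroidal x-axis using Ī + A·d² with d = y − 170:
  bottom flange: d = -165 mm → contributes +46 296 667 mm⁴
  web: d = 0 mm → contributes +32 768 000 mm⁴
  top flange: d = 165 mm → contributes +46 296 667 mm⁴
  hole: d = 0 mm → contributes −12.57 mm⁴
Total I = 125 361 321 mm⁴.

I_x ≈ 1.3 × 10⁸ mm⁴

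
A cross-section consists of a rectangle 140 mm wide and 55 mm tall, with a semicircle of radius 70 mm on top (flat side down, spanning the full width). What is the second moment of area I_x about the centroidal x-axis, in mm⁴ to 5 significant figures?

Treat the section as a set of non-overlapping primitives; coordinates are from the bounding-box lower-left.
Rectangular body: 140 × 55, A = 7 700 mm², y = 27.5 mm, Ī = 1 941 042 mm⁴.
Semicircular cap: semicircle r = 70, A = 7696.902 mm², y = 84.70892 mm, Ī = 2 635 265 mm⁴.
Centroid: ȳ = ΣA·y / ΣA = 56.09871 mm.
Transfer each piece to the centroidal x-axis using Ī + A·d² with d = y − 56.09871:
  rectangular body: d = -28.59871 mm → contributes +8 238 764 mm⁴
  semicircular cap: d = 28.61022 mm → contributes +8 935 521 mm⁴
Total I = 17 174 285 mm⁴.

I_x ≈ 1.7174 × 10⁷ mm⁴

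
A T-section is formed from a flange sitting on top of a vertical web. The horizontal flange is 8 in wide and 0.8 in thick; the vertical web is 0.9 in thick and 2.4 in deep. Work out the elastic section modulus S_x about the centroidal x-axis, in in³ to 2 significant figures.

Split into non-overlapping primitives; take the origin at the lower-left of the bounding box.
Flange: 8 × 0.8, A = 6.4 in², y = 2.8 in, Ī = 0.3413 in⁴.
Web: 0.9 × 2.4, A = 2.16 in², y = 1.2 in, Ī = 1.037 in⁴.
Centroid: ȳ = ΣA·y / ΣA = 2.396 in.
Transfer each piece to the centroidal x-axis using Ī + A·d² with d = y − 2.396:
  flange: d = 0.4037 in → contributes +1.385 in⁴
  web: d = -1.196 in → contributes +4.128 in⁴
Total I = 5.512 in⁴.
Extreme fibre distance c = 2.396 in; S = I/c = 2.3 in³.

S_x ≈ 2.3 in³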